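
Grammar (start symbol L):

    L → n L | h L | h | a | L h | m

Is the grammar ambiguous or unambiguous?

Witness: h h

Derivation 1: L ⇒ h L ⇒ h h
Derivation 2: L ⇒ L h ⇒ h h

Two distinct leftmost derivations for the same string.

Ambiguous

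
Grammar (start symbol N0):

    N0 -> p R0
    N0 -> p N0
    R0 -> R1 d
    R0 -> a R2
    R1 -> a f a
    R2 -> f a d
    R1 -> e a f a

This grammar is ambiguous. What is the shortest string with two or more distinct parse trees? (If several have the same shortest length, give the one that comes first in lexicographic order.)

length 5: p a f a d has 2 parse trees

Two derivations of p a f a d:
  N0 ⇒ p R0 ⇒ p R1 d ⇒ p a f a d
  N0 ⇒ p R0 ⇒ p a R2 ⇒ p a f a d

p a f a d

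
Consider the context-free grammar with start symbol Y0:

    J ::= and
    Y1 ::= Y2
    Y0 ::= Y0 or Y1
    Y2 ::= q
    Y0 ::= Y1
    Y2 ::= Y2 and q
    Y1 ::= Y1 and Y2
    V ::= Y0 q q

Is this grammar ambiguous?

Witness: q and q

Derivation 1: Y0 ⇒ Y1 ⇒ Y2 ⇒ Y2 and q ⇒ q and q
Derivation 2: Y0 ⇒ Y1 ⇒ Y1 and Y2 ⇒ Y2 and Y2 ⇒ q and Y2 ⇒ q and q

Two distinct leftmost derivations for the same string.

Ambiguous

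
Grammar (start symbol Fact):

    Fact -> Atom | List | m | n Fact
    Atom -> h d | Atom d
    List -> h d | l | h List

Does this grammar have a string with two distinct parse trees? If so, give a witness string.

Witness: h d

Derivation 1: Fact ⇒ Atom ⇒ h d
Derivation 2: Fact ⇒ List ⇒ h d

Two distinct leftmost derivations for the same string.

Ambiguous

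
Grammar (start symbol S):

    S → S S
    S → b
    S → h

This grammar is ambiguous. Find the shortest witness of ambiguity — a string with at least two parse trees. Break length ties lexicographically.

b b b

length 1: no string has ≥2 trees
length 2: no string has ≥2 trees
length 3: b b b has 2 parse trees

Two derivations of b b b:
  S ⇒ S S ⇒ S S S ⇒ b S S ⇒ b b S ⇒ b b b
  S ⇒ S S ⇒ b S ⇒ b S S ⇒ b b S ⇒ b b b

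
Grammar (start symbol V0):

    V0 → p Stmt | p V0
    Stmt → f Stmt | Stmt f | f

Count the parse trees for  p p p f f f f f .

Parse trees for p p p f f f f f (showing first 6 of 16):
  [V0 p [V0 p [V0 p [Stmt f [Stmt f [Stmt f [Stmt f [Stmt f]]]]]]]]
  [V0 p [V0 p [V0 p [Stmt f [Stmt f [Stmt f [Stmt [Stmt f] f]]]]]]]
  [V0 p [V0 p [V0 p [Stmt f [Stmt f [Stmt [Stmt f [Stmt f]] f]]]]]]
  [V0 p [V0 p [V0 p [Stmt f [Stmt f [Stmt [Stmt [Stmt f] f] f]]]]]]
  [V0 p [V0 p [V0 p [Stmt f [Stmt [Stmt f [Stmt f [Stmt f]]] f]]]]]
  [V0 p [V0 p [V0 p [Stmt f [Stmt [Stmt f [Stmt [Stmt f] f]] f]]]]]

16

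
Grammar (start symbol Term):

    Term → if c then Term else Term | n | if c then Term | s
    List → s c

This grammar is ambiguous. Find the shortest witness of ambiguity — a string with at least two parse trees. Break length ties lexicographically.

if c then if c then n else n

length 1: no string has ≥2 trees
length 4: no string has ≥2 trees
length 6: no string has ≥2 trees
length 7: no string has ≥2 trees
length 9: if c then if c then n else n has 2 parse trees

Two derivations of if c then if c then n else n:
  Term ⇒ if c then Term else Term ⇒ if c then if c then Term else Term ⇒ if c then if c then n else Term ⇒ if c then if c then n else n
  Term ⇒ if c then Term ⇒ if c then if c then Term else Term ⇒ if c then if c then n else Term ⇒ if c then if c then n else n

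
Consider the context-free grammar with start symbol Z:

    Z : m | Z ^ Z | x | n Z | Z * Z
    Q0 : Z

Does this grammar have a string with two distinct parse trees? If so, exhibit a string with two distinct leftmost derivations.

Ambiguous

Witness: n m * m

Derivation 1: Z ⇒ n Z ⇒ n Z * Z ⇒ n m * Z ⇒ n m * m
Derivation 2: Z ⇒ Z * Z ⇒ n Z * Z ⇒ n m * Z ⇒ n m * m

Two distinct leftmost derivations for the same string.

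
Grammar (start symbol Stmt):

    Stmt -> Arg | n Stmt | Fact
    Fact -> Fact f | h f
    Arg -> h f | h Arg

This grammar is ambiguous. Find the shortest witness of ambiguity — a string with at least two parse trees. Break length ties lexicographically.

h f

length 2: h f has 2 parse trees

Two derivations of h f:
  Stmt ⇒ Arg ⇒ h f
  Stmt ⇒ Fact ⇒ h f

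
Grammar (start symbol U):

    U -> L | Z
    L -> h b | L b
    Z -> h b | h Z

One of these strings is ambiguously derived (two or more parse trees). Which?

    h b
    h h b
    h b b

h b: 2 trees
h h b: 1 tree
h b b: 1 tree

h b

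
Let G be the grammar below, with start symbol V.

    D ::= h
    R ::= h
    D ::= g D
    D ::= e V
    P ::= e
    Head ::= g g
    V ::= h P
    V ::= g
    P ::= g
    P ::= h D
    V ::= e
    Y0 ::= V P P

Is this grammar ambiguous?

(Head, R, Y0 are unreachable from V, so their rules don't affect L(V).) The reachable rules are right-linear with at most one rule per (nonterminal, next-terminal) pair. Each input token forces the next rule, so parsing is deterministic.

Unambiguous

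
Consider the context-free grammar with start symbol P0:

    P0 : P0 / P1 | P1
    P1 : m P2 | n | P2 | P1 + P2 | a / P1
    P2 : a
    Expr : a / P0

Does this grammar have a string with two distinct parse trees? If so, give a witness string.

Ambiguous

Witness: a / a

Derivation 1: P0 ⇒ P0 / P1 ⇒ P1 / P1 ⇒ P2 / P1 ⇒ a / P1 ⇒ a / P2 ⇒ a / a
Derivation 2: P0 ⇒ P1 ⇒ a / P1 ⇒ a / P2 ⇒ a / a

Two distinct leftmost derivations for the same string.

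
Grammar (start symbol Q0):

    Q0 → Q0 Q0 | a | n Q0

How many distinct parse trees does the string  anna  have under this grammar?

Parse trees for anna:
  [Q0 [Q0 a] [Q0 n [Q0 n [Q0 a]]]]

1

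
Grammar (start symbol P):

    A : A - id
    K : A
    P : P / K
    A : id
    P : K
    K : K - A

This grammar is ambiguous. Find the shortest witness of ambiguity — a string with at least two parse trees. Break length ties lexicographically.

id - id

length 1: no string has ≥2 trees
length 3: id - id has 2 parse trees

Two derivations of id - id:
  P ⇒ K ⇒ A ⇒ A - id ⇒ id - id
  P ⇒ K ⇒ K - A ⇒ A - A ⇒ id - A ⇒ id - id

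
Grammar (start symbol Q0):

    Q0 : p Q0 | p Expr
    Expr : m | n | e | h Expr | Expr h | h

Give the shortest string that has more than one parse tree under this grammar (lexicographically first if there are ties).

length 2: no string has ≥2 trees
length 3: p h h has 2 parse trees

Two derivations of p h h:
  Q0 ⇒ p Expr ⇒ p h Expr ⇒ p h h
  Q0 ⇒ p Expr ⇒ p Expr h ⇒ p h h

p h h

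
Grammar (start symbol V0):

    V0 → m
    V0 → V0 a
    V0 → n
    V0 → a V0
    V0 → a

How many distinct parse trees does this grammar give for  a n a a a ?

4

Parse trees for a n a a a:
  [V0 [V0 [V0 [V0 a [V0 n]] a] a] a]
  [V0 [V0 [V0 a [V0 [V0 n] a]] a] a]
  [V0 [V0 a [V0 [V0 [V0 n] a] a]] a]
  [V0 a [V0 [V0 [V0 [V0 n] a] a] a]]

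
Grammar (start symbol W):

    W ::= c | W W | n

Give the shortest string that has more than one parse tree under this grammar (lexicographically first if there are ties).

c c c

length 1: no string has ≥2 trees
length 2: no string has ≥2 trees
length 3: c c c has 2 parse trees

Two derivations of c c c:
  W ⇒ W W ⇒ c W ⇒ c W W ⇒ c c W ⇒ c c c
  W ⇒ W W ⇒ W W W ⇒ c W W ⇒ c c W ⇒ c c c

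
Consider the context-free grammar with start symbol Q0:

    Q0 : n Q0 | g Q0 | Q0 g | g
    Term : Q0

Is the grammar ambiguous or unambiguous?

Ambiguous

Witness: g g

Derivation 1: Q0 ⇒ g Q0 ⇒ g g
Derivation 2: Q0 ⇒ Q0 g ⇒ g g

Two distinct leftmost derivations for the same string.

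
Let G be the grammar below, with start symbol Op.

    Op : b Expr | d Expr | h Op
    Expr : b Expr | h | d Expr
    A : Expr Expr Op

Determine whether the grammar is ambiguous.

(A is unreachable from Op, so its rules don't affect L(Op).) Each reachable nonterminal has at most one production per leading terminal, and all productions are right-linear; the derivation is determined token-by-token.

Unambiguous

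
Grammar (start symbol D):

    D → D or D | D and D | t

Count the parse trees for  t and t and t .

2

Parse trees for t and t and t:
  [D [D t] and [D [D t] and [D t]]]
  [D [D [D t] and [D t]] and [D t]]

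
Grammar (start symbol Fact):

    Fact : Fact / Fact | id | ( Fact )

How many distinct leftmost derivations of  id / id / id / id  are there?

Parse trees for id / id / id / id:
  [Fact [Fact id] / [Fact [Fact id] / [Fact [Fact id] / [Fact id]]]]
  [Fact [Fact id] / [Fact [Fact [Fact id] / [Fact id]] / [Fact id]]]
  [Fact [Fact [Fact id] / [Fact id]] / [Fact [Fact id] / [Fact id]]]
  [Fact [Fact [Fact id] / [Fact [Fact id] / [Fact id]]] / [Fact id]]
  [Fact [Fact [Fact [Fact id] / [Fact id]] / [Fact id]] / [Fact id]]

5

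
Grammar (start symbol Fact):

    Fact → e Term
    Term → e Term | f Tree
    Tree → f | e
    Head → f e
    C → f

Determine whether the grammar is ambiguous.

Unambiguous

Only Fact, Term, Tree are reachable from Fact; ignoring the rest: Each reachable nonterminal has at most one production per leading terminal, and all productions are right-linear; the derivation is determined token-by-token.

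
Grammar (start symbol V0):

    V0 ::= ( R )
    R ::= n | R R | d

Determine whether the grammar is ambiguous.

Ambiguous

Witness: ( d d d )

Derivation 1: V0 ⇒ ( R ) ⇒ ( R R ) ⇒ ( R R R ) ⇒ ( d R R ) ⇒ ( d d R ) ⇒ ( d d d )
Derivation 2: V0 ⇒ ( R ) ⇒ ( R R ) ⇒ ( d R ) ⇒ ( d R R ) ⇒ ( d d R ) ⇒ ( d d d )

Two distinct leftmost derivations for the same string.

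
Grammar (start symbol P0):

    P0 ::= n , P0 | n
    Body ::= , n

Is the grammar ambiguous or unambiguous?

(Body is unreachable from P0, so its rules don't affect L(P0).) Right-recursive list with a separator: after each atom, whether the separator follows determines the rule. One parse per string.

Unambiguous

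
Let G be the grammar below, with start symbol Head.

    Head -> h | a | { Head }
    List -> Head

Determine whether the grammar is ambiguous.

Unambiguous

(List is unreachable from Head, so its rules don't affect L(Head).) Each string is a nest of matched brackets around a single atom. An opening bracket forces the recursive rule; an atom forces the base rule.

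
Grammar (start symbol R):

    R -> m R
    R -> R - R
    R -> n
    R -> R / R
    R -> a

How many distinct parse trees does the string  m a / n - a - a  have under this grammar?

Parse trees for m a / n - a - a (showing first 6 of 14):
  [R m [R [R [R a] / [R n]] - [R [R a] - [R a]]]]
  [R m [R [R [R [R a] / [R n]] - [R a]] - [R a]]]
  [R m [R [R [R a] / [R [R n] - [R a]]] - [R a]]]
  [R m [R [R a] / [R [R n] - [R [R a] - [R a]]]]]
  [R m [R [R a] / [R [R [R n] - [R a]] - [R a]]]]
  [R [R m [R [R a] / [R n]]] - [R [R a] - [R a]]]

14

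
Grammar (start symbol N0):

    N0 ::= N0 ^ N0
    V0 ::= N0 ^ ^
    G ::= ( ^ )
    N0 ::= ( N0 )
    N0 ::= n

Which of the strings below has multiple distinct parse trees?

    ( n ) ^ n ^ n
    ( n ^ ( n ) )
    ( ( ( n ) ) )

( n ) ^ n ^ n

( n ) ^ n ^ n: 2 trees
( n ^ ( n ) ): 1 tree
( ( ( n ) ) ): 1 tree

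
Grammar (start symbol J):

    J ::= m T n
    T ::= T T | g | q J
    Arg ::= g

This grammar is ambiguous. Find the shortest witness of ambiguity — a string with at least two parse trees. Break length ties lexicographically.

m g g g n

length 3: no string has ≥2 trees
length 4: no string has ≥2 trees
length 5: m g g g n has 2 parse trees

Two derivations of m g g g n:
  J ⇒ m T n ⇒ m T T n ⇒ m T T T n ⇒ m g T T n ⇒ m g g T n ⇒ m g g g n
  J ⇒ m T n ⇒ m T T n ⇒ m g T n ⇒ m g T T n ⇒ m g g T n ⇒ m g g g n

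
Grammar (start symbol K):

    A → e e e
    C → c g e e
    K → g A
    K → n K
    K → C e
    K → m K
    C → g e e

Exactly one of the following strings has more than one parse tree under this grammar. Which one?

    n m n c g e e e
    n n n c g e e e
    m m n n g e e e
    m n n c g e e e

n m n c g e e e: 1 tree
n n n c g e e e: 1 tree
m m n n g e e e: 2 trees
m n n c g e e e: 1 tree

m m n n g e e e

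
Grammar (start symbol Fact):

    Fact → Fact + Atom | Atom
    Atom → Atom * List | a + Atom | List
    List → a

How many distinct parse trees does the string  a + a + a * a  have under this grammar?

7

Parse trees for a + a + a * a:
  [Fact [Fact [Atom [List a]]] + [Atom [Atom a + [Atom [List a]]] * [List a]]]
  [Fact [Fact [Atom [List a]]] + [Atom a + [Atom [Atom [List a]] * [List a]]]]
  [Fact [Fact [Fact [Atom [List a]]] + [Atom [List a]]] + [Atom [Atom [List a]] * [List a]]]
  [Fact [Fact [Atom a + [Atom [List a]]]] + [Atom [Atom [List a]] * [List a]]]
  [Fact [Atom [Atom a + [Atom a + [Atom [List a]]]] * [List a]]]
  [Fact [Atom a + [Atom [Atom a + [Atom [List a]]] * [List a]]]]
  [Fact [Atom a + [Atom a + [Atom [Atom [List a]] * [List a]]]]]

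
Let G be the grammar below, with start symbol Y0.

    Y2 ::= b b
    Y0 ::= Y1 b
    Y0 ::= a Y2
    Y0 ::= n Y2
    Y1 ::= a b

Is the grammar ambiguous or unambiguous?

Witness: a b b

Derivation 1: Y0 ⇒ Y1 b ⇒ a b b
Derivation 2: Y0 ⇒ a Y2 ⇒ a b b

Two distinct leftmost derivations for the same string.

Ambiguous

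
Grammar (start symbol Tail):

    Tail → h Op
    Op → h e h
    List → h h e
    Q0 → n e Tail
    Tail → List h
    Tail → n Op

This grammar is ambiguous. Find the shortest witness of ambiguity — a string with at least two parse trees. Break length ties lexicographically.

h h e h

length 4: h h e h has 2 parse trees

Two derivations of h h e h:
  Tail ⇒ h Op ⇒ h h e h
  Tail ⇒ List h ⇒ h h e h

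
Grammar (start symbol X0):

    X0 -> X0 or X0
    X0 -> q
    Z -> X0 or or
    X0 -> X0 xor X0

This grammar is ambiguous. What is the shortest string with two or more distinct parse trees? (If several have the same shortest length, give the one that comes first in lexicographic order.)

length 1: no string has ≥2 trees
length 3: no string has ≥2 trees
length 5: q or q or q has 2 parse trees

Two derivations of q or q or q:
  X0 ⇒ X0 or X0 ⇒ X0 or X0 or X0 ⇒ q or X0 or X0 ⇒ q or q or X0 ⇒ q or q or q
  X0 ⇒ X0 or X0 ⇒ q or X0 ⇒ q or X0 or X0 ⇒ q or q or X0 ⇒ q or q or q

q or q or q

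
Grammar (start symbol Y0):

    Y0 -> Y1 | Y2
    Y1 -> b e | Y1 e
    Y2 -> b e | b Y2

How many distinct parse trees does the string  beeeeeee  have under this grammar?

1

Parse trees for beeeeeee:
  [Y0 [Y1 [Y1 [Y1 [Y1 [Y1 [Y1 [Y1 b e] e] e] e] e] e] e]]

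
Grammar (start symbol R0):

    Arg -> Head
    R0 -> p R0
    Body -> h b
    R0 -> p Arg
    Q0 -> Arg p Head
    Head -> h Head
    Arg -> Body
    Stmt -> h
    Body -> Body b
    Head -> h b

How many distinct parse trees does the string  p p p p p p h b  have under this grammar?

Parse trees for p p p p p p h b:
  [R0 p [R0 p [R0 p [R0 p [R0 p [R0 p [Arg [Head h b]]]]]]]]
  [R0 p [R0 p [R0 p [R0 p [R0 p [R0 p [Arg [Body h b]]]]]]]]

2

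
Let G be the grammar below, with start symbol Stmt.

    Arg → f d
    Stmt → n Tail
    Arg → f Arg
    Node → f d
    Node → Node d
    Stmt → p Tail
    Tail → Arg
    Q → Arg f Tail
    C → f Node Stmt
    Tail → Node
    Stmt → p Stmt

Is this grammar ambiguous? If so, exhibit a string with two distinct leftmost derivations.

Witness: n f d

Derivation 1: Stmt ⇒ n Tail ⇒ n Arg ⇒ n f d
Derivation 2: Stmt ⇒ n Tail ⇒ n Node ⇒ n f d

Two distinct leftmost derivations for the same string.

Ambiguous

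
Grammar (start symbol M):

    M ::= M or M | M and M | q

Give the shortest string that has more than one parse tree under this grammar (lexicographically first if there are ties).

length 1: no string has ≥2 trees
length 3: no string has ≥2 trees
length 5: q and q and q has 2 parse trees

Two derivations of q and q and q:
  M ⇒ M and M ⇒ M and M and M ⇒ q and M and M ⇒ q and q and M ⇒ q and q and q
  M ⇒ M and M ⇒ q and M ⇒ q and M and M ⇒ q and q and M ⇒ q and q and q

q and q and q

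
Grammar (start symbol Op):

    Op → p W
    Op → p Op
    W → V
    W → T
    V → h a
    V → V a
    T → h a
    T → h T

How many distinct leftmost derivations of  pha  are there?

Parse trees for pha:
  [Op p [W [V h a]]]
  [Op p [W [T h a]]]

2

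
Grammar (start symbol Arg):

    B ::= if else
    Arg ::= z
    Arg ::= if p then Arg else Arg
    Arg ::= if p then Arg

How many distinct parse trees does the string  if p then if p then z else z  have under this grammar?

2

Parse trees for if p then if p then z else z:
  [Arg if p then [Arg if p then [Arg z]] else [Arg z]]
  [Arg if p then [Arg if p then [Arg z] else [Arg z]]]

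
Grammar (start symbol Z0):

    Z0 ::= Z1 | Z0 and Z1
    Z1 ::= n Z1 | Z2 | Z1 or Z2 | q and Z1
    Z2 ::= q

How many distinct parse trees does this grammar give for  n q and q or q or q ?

7

Parse trees for n q and q or q or q:
  [Z0 [Z1 n [Z1 [Z1 [Z1 q and [Z1 [Z2 q]]] or [Z2 q]] or [Z2 q]]]]
  [Z0 [Z1 n [Z1 [Z1 q and [Z1 [Z1 [Z2 q]] or [Z2 q]]] or [Z2 q]]]]
  [Z0 [Z1 n [Z1 q and [Z1 [Z1 [Z1 [Z2 q]] or [Z2 q]] or [Z2 q]]]]]
  [Z0 [Z1 [Z1 n [Z1 [Z1 q and [Z1 [Z2 q]]] or [Z2 q]]] or [Z2 q]]]
  [Z0 [Z1 [Z1 n [Z1 q and [Z1 [Z1 [Z2 q]] or [Z2 q]]]] or [Z2 q]]]
  [Z0 [Z1 [Z1 [Z1 n [Z1 q and [Z1 [Z2 q]]]] or [Z2 q]] or [Z2 q]]]
  [Z0 [Z0 [Z1 n [Z1 [Z2 q]]]] and [Z1 [Z1 [Z1 [Z2 q]] or [Z2 q]] or [Z2 q]]]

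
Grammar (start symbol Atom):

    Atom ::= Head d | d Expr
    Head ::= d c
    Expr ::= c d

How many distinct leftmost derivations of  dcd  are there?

Parse trees for dcd:
  [Atom [Head d c] d]
  [Atom d [Expr c d]]

2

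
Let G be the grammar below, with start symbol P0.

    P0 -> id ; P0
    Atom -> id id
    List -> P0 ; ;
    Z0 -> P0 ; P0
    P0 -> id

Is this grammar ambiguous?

Unambiguous

(List, Atom, Z0 are unreachable from P0, so their rules don't affect L(P0).) The reachable grammar is A → atom sep A | atom. Each atom is followed by either the separator (recurse) or end-of-string (stop) — no choice point.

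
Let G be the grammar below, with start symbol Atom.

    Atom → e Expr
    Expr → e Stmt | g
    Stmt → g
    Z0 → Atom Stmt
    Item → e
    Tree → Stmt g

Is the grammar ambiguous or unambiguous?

Only Atom, Expr, Stmt are reachable from Atom; ignoring the rest: The reachable rules are right-linear with at most one rule per (nonterminal, next-terminal) pair. Each input token forces the next rule, so parsing is deterministic.

Unambiguous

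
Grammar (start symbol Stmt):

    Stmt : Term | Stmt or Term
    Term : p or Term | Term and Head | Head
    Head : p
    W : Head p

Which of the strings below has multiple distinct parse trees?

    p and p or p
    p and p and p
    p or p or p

p and p or p: 1 tree
p and p and p: 1 tree
p or p or p: 4 trees

p or p or p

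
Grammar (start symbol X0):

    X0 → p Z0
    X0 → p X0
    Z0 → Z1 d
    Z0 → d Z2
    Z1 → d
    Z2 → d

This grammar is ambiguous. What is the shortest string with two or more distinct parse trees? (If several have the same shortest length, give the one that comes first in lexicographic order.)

p d d

length 3: p d d has 2 parse trees

Two derivations of p d d:
  X0 ⇒ p Z0 ⇒ p Z1 d ⇒ p d d
  X0 ⇒ p Z0 ⇒ p d Z2 ⇒ p d d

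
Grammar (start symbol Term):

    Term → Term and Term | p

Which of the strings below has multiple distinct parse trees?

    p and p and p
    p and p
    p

p and p and p: 2 trees
p and p: 1 tree
p: 1 tree

p and p and p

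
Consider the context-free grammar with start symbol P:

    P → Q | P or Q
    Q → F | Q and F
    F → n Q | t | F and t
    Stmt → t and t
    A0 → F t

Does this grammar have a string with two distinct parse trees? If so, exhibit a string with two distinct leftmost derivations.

Ambiguous

Witness: t and t

Derivation 1: P ⇒ Q ⇒ F ⇒ F and t ⇒ t and t
Derivation 2: P ⇒ Q ⇒ Q and F ⇒ F and F ⇒ t and F ⇒ t and t

Two distinct leftmost derivations for the same string.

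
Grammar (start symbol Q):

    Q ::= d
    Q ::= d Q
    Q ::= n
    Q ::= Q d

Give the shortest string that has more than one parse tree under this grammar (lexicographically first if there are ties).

d d

length 1: no string has ≥2 trees
length 2: d d has 2 parse trees

Two derivations of d d:
  Q ⇒ d Q ⇒ d d
  Q ⇒ Q d ⇒ d d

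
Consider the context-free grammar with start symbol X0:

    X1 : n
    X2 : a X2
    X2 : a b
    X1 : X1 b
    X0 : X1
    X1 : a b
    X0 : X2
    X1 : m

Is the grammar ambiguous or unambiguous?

Ambiguous

Witness: a b

Derivation 1: X0 ⇒ X1 ⇒ a b
Derivation 2: X0 ⇒ X2 ⇒ a b

Two distinct leftmost derivations for the same string.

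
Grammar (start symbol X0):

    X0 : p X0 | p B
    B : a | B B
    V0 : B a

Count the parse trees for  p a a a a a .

Parse trees for p a a a a a (showing first 6 of 14):
  [X0 p [B [B a] [B [B a] [B [B a] [B [B a] [B a]]]]]]
  [X0 p [B [B a] [B [B a] [B [B [B a] [B a]] [B a]]]]]
  [X0 p [B [B a] [B [B [B a] [B a]] [B [B a] [B a]]]]]
  [X0 p [B [B a] [B [B [B a] [B [B a] [B a]]] [B a]]]]
  [X0 p [B [B a] [B [B [B [B a] [B a]] [B a]] [B a]]]]
  [X0 p [B [B [B a] [B a]] [B [B a] [B [B a] [B a]]]]]

14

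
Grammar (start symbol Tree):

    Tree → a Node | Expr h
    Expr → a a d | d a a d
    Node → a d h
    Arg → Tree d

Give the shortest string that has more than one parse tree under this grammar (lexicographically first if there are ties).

length 4: a a d h has 2 parse trees

Two derivations of a a d h:
  Tree ⇒ a Node ⇒ a a d h
  Tree ⇒ Expr h ⇒ a a d h

a a d h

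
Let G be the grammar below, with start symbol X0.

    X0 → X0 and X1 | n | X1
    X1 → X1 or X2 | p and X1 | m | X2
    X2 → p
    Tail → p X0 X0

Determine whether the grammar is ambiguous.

Witness: p and m

Derivation 1: X0 ⇒ X0 and X1 ⇒ X1 and X1 ⇒ X2 and X1 ⇒ p and X1 ⇒ p and m
Derivation 2: X0 ⇒ X1 ⇒ p and X1 ⇒ p and m

Two distinct leftmost derivations for the same string.

Ambiguous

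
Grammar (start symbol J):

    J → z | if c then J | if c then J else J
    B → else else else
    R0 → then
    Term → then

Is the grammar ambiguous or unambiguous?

Witness: if c then if c then z else z

Derivation 1: J ⇒ if c then J ⇒ if c then if c then J else J ⇒ if c then if c then z else J ⇒ if c then if c then z else z
Derivation 2: J ⇒ if c then J else J ⇒ if c then if c then J else J ⇒ if c then if c then z else J ⇒ if c then if c then z else z

Two distinct leftmost derivations for the same string.

Ambiguous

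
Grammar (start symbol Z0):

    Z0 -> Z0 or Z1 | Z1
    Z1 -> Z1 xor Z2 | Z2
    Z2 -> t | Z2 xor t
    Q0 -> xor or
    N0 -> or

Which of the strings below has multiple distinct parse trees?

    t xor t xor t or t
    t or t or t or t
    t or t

t xor t xor t or t: 4 trees
t or t or t or t: 1 tree
t or t: 1 tree

t xor t xor t or t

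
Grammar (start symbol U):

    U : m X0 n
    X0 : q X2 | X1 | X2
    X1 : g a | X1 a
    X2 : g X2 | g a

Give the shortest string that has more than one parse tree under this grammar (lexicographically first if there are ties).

m g a n

length 4: m g a n has 2 parse trees

Two derivations of m g a n:
  U ⇒ m X0 n ⇒ m X1 n ⇒ m g a n
  U ⇒ m X0 n ⇒ m X2 n ⇒ m g a n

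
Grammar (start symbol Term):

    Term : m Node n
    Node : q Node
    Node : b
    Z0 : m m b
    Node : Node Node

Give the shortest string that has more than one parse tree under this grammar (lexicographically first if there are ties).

length 3: no string has ≥2 trees
length 4: no string has ≥2 trees
length 5: m b b b n has 2 parse trees

Two derivations of m b b b n:
  Term ⇒ m Node n ⇒ m Node Node n ⇒ m b Node n ⇒ m b Node Node n ⇒ m b b Node n ⇒ m b b b n
  Term ⇒ m Node n ⇒ m Node Node n ⇒ m Node Node Node n ⇒ m b Node Node n ⇒ m b b Node n ⇒ m b b b n

m b b b n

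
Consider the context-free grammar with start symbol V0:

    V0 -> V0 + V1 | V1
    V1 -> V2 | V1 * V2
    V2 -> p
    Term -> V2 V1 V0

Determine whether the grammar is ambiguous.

Only V0, V1, V2 are reachable from V0; ignoring the rest: This is a standard precedence ladder (V0 over V1 over V2), with each level left-recursive on its own operator ('+' at V0, '*' at V1). That structure is LR(1), hence unambiguous.

Unambiguous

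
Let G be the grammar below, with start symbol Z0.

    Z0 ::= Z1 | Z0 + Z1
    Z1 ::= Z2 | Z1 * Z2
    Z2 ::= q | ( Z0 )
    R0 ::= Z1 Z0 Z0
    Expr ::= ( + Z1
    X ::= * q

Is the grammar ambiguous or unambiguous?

Unambiguous

(R0, Expr, X are unreachable from Z0, so their rules don't affect L(Z0).) This is a standard precedence ladder (Z0 over Z1 over Z2), with each level left-recursive on its own operator ('+' at Z0, '*' at Z1). That structure is LR(1), hence unambiguous.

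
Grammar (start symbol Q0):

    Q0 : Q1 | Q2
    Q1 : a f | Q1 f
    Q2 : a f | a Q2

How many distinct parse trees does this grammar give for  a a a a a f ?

Parse trees for a a a a a f:
  [Q0 [Q2 a [Q2 a [Q2 a [Q2 a [Q2 a f]]]]]]

1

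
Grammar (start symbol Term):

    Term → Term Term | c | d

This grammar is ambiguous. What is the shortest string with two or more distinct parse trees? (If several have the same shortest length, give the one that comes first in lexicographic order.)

c c c

length 1: no string has ≥2 trees
length 2: no string has ≥2 trees
length 3: c c c has 2 parse trees

Two derivations of c c c:
  Term ⇒ Term Term ⇒ Term Term Term ⇒ c Term Term ⇒ c c Term ⇒ c c c
  Term ⇒ Term Term ⇒ c Term ⇒ c Term Term ⇒ c c Term ⇒ c c c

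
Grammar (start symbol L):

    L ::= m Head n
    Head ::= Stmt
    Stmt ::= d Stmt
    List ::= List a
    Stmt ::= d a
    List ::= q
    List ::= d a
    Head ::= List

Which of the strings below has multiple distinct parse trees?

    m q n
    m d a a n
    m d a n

m q n: 1 tree
m d a a n: 1 tree
m d a n: 2 trees

m d a n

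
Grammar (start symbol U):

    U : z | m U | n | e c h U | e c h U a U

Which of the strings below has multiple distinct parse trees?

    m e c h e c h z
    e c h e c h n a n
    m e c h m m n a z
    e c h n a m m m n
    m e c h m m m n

m e c h e c h z: 1 tree
e c h e c h n a n: 2 trees
m e c h m m n a z: 1 tree
e c h n a m m m n: 1 tree
m e c h m m m n: 1 tree

e c h e c h n a n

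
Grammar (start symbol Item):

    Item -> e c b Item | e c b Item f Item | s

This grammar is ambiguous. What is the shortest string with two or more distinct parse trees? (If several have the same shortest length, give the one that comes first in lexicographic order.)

e c b e c b s f s

length 1: no string has ≥2 trees
length 4: no string has ≥2 trees
length 6: no string has ≥2 trees
length 7: no string has ≥2 trees
length 9: e c b e c b s f s has 2 parse trees

Two derivations of e c b e c b s f s:
  Item ⇒ e c b Item ⇒ e c b e c b Item f Item ⇒ e c b e c b s f Item ⇒ e c b e c b s f s
  Item ⇒ e c b Item f Item ⇒ e c b e c b Item f Item ⇒ e c b e c b s f Item ⇒ e c b e c b s f s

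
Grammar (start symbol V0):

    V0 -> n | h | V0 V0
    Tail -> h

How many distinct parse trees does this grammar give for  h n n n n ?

14

Parse trees for h n n n n (showing first 6 of 14):
  [V0 [V0 h] [V0 [V0 n] [V0 [V0 n] [V0 [V0 n] [V0 n]]]]]
  [V0 [V0 h] [V0 [V0 n] [V0 [V0 [V0 n] [V0 n]] [V0 n]]]]
  [V0 [V0 h] [V0 [V0 [V0 n] [V0 n]] [V0 [V0 n] [V0 n]]]]
  [V0 [V0 h] [V0 [V0 [V0 n] [V0 [V0 n] [V0 n]]] [V0 n]]]
  [V0 [V0 h] [V0 [V0 [V0 [V0 n] [V0 n]] [V0 n]] [V0 n]]]
  [V0 [V0 [V0 h] [V0 n]] [V0 [V0 n] [V0 [V0 n] [V0 n]]]]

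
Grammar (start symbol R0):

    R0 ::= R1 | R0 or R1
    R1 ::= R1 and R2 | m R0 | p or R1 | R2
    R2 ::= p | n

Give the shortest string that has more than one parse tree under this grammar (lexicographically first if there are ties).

length 1: no string has ≥2 trees
length 2: no string has ≥2 trees
length 3: p or n has 2 parse trees

Two derivations of p or n:
  R0 ⇒ R1 ⇒ p or R1 ⇒ p or R2 ⇒ p or n
  R0 ⇒ R0 or R1 ⇒ R1 or R1 ⇒ R2 or R1 ⇒ p or R1 ⇒ p or R2 ⇒ p or n

p or n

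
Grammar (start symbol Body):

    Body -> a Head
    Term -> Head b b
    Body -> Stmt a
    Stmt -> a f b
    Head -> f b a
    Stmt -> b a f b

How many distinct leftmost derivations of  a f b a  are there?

2

Parse trees for a f b a:
  [Body a [Head f b a]]
  [Body [Stmt a f b] a]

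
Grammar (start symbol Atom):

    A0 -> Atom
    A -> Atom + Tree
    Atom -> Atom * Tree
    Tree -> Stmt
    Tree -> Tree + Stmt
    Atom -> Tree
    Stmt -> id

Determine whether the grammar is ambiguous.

Unambiguous

Only Atom, Tree, Stmt are reachable from Atom; ignoring the rest: This is a standard precedence ladder (Atom over Tree over Stmt), with each level left-recursive on its own operator ('*' at Atom, '+' at Tree). That structure is LR(1), hence unambiguous.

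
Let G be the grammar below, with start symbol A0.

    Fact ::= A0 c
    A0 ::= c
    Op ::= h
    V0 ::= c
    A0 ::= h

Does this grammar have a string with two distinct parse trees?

Only A0 is reachable from A0; ignoring the rest: Each reachable nonterminal has at most one production per leading terminal, and all productions are right-linear; the derivation is determined token-by-token.

Unambiguous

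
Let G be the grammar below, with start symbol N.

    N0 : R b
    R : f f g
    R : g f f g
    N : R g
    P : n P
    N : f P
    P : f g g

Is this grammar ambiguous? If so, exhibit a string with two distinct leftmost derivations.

Witness: f f g g

Derivation 1: N ⇒ R g ⇒ f f g g
Derivation 2: N ⇒ f P ⇒ f f g g

Two distinct leftmost derivations for the same string.

Ambiguous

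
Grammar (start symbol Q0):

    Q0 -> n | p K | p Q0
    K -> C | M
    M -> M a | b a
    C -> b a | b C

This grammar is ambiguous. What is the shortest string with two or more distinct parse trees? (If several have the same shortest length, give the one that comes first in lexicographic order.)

length 1: no string has ≥2 trees
length 2: no string has ≥2 trees
length 3: p b a has 2 parse trees

Two derivations of p b a:
  Q0 ⇒ p K ⇒ p C ⇒ p b a
  Q0 ⇒ p K ⇒ p M ⇒ p b a

p b a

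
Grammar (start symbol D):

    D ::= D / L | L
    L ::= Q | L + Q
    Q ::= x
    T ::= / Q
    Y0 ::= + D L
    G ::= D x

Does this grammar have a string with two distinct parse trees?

(T, Y0, G are unreachable from D, so their rules don't affect L(D).) D → D / L | L  ;  L → L + Q | Q  — a left-associative chain with Q at the bottom. Each string factors uniquely by precedence.

Unambiguous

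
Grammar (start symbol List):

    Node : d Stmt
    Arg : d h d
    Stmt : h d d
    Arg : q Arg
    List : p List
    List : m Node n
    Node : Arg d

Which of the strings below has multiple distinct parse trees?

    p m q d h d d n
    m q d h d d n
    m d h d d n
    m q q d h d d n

m d h d d n

p m q d h d d n: 1 tree
m q d h d d n: 1 tree
m d h d d n: 2 trees
m q q d h d d n: 1 tree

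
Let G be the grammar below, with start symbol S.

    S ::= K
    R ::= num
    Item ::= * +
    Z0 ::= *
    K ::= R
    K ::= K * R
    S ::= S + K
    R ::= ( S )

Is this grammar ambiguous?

Only S, K, R are reachable from S; ignoring the rest: The grammar is stratified — S handles '+' (left-recursive), K handles '*', R atoms. Each operator has a fixed associativity and precedence level, so every string has one parse.

Unambiguous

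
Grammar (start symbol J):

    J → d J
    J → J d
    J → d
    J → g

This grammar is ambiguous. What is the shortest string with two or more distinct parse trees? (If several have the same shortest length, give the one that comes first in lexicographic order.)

d d

length 1: no string has ≥2 trees
length 2: d d has 2 parse trees

Two derivations of d d:
  J ⇒ d J ⇒ d d
  J ⇒ J d ⇒ d d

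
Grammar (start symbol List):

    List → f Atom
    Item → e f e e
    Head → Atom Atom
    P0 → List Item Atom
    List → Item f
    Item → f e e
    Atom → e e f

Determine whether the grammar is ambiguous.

Witness: f e e f

Derivation 1: List ⇒ f Atom ⇒ f e e f
Derivation 2: List ⇒ Item f ⇒ f e e f

Two distinct leftmost derivations for the same string.

Ambiguous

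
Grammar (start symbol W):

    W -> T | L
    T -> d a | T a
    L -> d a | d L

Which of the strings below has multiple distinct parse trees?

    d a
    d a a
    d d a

d a: 2 trees
d a a: 1 tree
d d a: 1 tree

d a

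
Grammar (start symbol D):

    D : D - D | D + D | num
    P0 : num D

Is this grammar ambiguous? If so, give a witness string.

Ambiguous

Witness: num + num + num

Derivation 1: D ⇒ D + D ⇒ D + D + D ⇒ num + D + D ⇒ num + num + D ⇒ num + num + num
Derivation 2: D ⇒ D + D ⇒ num + D ⇒ num + D + D ⇒ num + num + D ⇒ num + num + num

Two distinct leftmost derivations for the same string.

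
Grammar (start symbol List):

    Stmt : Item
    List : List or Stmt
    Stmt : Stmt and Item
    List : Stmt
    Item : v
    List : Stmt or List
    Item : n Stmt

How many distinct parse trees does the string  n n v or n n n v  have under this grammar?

2

Parse trees for n n v or n n n v:
  [List [List [Stmt [Item n [Stmt [Item n [Stmt [Item v]]]]]]] or [Stmt [Item n [Stmt [Item n [Stmt [Item n [Stmt [Item v]]]]]]]]]
  [List [Stmt [Item n [Stmt [Item n [Stmt [Item v]]]]]] or [List [Stmt [Item n [Stmt [Item n [Stmt [Item n [Stmt [Item v]]]]]]]]]]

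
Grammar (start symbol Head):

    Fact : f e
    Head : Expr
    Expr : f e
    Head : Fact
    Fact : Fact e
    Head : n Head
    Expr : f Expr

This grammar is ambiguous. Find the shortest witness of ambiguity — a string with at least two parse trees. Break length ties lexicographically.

f e

length 2: f e has 2 parse trees

Two derivations of f e:
  Head ⇒ Expr ⇒ f e
  Head ⇒ Fact ⇒ f e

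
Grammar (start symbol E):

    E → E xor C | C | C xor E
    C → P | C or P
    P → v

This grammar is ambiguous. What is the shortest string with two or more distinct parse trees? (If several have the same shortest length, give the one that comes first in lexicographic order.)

v xor v

length 1: no string has ≥2 trees
length 3: v xor v has 2 parse trees

Two derivations of v xor v:
  E ⇒ E xor C ⇒ C xor C ⇒ P xor C ⇒ v xor C ⇒ v xor P ⇒ v xor v
  E ⇒ C xor E ⇒ P xor E ⇒ v xor E ⇒ v xor C ⇒ v xor P ⇒ v xor v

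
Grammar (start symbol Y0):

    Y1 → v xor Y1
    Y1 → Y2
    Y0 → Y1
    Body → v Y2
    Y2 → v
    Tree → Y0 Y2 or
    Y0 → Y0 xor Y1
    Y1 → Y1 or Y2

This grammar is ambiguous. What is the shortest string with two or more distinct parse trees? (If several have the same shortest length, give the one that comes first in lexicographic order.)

length 1: no string has ≥2 trees
length 3: v xor v has 2 parse trees

Two derivations of v xor v:
  Y0 ⇒ Y1 ⇒ v xor Y1 ⇒ v xor Y2 ⇒ v xor v
  Y0 ⇒ Y0 xor Y1 ⇒ Y1 xor Y1 ⇒ Y2 xor Y1 ⇒ v xor Y1 ⇒ v xor Y2 ⇒ v xor v

v xor v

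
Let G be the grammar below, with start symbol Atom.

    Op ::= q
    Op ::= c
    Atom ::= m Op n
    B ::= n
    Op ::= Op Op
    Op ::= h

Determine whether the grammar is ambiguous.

Ambiguous

Witness: m c c c n

Derivation 1: Atom ⇒ m Op n ⇒ m Op Op n ⇒ m c Op n ⇒ m c Op Op n ⇒ m c c Op n ⇒ m c c c n
Derivation 2: Atom ⇒ m Op n ⇒ m Op Op n ⇒ m Op Op Op n ⇒ m c Op Op n ⇒ m c c Op n ⇒ m c c c n

Two distinct leftmost derivations for the same string.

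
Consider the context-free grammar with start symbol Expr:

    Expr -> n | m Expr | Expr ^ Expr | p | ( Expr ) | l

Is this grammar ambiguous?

Ambiguous

Witness: m l ^ l

Derivation 1: Expr ⇒ m Expr ⇒ m Expr ^ Expr ⇒ m l ^ Expr ⇒ m l ^ l
Derivation 2: Expr ⇒ Expr ^ Expr ⇒ m Expr ^ Expr ⇒ m l ^ Expr ⇒ m l ^ l

Two distinct leftmost derivations for the same string.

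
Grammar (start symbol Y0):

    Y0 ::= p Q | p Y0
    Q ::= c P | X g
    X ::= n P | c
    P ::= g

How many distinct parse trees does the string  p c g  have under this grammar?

Parse trees for p c g:
  [Y0 p [Q c [P g]]]
  [Y0 p [Q [X c] g]]

2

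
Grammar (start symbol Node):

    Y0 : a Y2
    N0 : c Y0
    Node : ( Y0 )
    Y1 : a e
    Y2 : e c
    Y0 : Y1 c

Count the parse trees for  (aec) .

2

Parse trees for (aec):
  [Node ( [Y0 a [Y2 e c]] )]
  [Node ( [Y0 [Y1 a e] c] )]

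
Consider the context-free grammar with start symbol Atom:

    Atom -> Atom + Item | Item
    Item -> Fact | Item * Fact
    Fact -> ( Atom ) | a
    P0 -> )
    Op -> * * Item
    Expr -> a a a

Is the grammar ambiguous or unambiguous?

Unambiguous

Only Atom, Item, Fact are reachable from Atom; ignoring the rest: Atom → Atom + Item | Item  ;  Item → Item * Fact | Fact  — a left-associative chain with Fact at the bottom. Each string factors uniquely by precedence.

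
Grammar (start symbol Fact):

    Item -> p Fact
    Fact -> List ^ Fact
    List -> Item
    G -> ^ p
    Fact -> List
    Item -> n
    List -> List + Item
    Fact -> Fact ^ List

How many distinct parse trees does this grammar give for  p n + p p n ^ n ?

14

Parse trees for p n + p p n ^ n (showing first 6 of 14):
  [Fact [List [Item p [Fact [List [List [Item n]] + [Item p [Fact [List [Item p [Fact [List [Item n]]]]]]]]]]] ^ [Fact [List [Item n]]]]
  [Fact [List [List [Item p [Fact [List [Item n]]]]] + [Item p [Fact [List [Item p [Fact [List [Item n]]]]]]]] ^ [Fact [List [Item n]]]]
  [Fact [List [Item p [Fact [List [List [Item n]] + [Item p [Fact [List [Item p [Fact [List [Item n]]]]]]]] ^ [Fact [List [Item n]]]]]]]
  [Fact [List [Item p [Fact [List [List [Item n]] + [Item p [Fact [List [Item p [Fact [List [Item n]]]]] ^ [Fact [List [Item n]]]]]]]]]]
  [Fact [List [Item p [Fact [List [List [Item n]] + [Item p [Fact [List [Item p [Fact [List [Item n]] ^ [Fact [List [Item n]]]]]]]]]]]]]
  [Fact [List [Item p [Fact [List [List [Item n]] + [Item p [Fact [List [Item p [Fact [Fact [List [Item n]]] ^ [List [Item n]]]]]]]]]]]]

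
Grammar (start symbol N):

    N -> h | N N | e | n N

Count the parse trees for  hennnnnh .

Parse trees for hennnnnh:
  [N [N h] [N [N e] [N n [N n [N n [N n [N n [N h]]]]]]]]
  [N [N [N h] [N e]] [N n [N n [N n [N n [N n [N h]]]]]]]

2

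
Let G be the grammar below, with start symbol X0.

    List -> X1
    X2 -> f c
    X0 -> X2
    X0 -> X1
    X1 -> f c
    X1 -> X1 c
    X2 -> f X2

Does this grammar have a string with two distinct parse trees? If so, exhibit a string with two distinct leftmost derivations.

Ambiguous

Witness: f c

Derivation 1: X0 ⇒ X2 ⇒ f c
Derivation 2: X0 ⇒ X1 ⇒ f c

Two distinct leftmost derivations for the same string.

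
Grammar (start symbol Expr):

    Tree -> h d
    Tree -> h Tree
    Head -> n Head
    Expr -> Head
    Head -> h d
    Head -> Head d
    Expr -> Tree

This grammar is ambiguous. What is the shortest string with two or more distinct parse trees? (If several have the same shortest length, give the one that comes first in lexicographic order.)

length 2: h d has 2 parse trees

Two derivations of h d:
  Expr ⇒ Head ⇒ h d
  Expr ⇒ Tree ⇒ h d

h d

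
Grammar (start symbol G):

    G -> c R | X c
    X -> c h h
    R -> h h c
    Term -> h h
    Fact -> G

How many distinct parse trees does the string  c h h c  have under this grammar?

2

Parse trees for c h h c:
  [G c [R h h c]]
  [G [X c h h] c]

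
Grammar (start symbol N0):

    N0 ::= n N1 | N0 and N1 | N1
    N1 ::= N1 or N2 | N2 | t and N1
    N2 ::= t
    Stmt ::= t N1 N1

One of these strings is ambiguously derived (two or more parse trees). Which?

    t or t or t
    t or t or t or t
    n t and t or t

t or t or t: 1 tree
t or t or t or t: 1 tree
n t and t or t: 3 trees

n t and t or t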